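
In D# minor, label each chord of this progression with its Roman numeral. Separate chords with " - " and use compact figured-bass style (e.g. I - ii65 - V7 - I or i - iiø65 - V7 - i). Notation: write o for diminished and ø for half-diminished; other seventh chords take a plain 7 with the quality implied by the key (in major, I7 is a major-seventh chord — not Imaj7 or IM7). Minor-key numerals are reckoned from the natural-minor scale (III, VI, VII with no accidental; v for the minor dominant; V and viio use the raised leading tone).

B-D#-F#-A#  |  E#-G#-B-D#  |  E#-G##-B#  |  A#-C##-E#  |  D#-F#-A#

B-D#-F#-A# has root B, degree 6 in D# minor, so VI7.
E#-G#-B-D# has root E#, degree 2 in D# minor, so iiø7.
E#-G##-B# is the secondary dominant of V (major triad on E#): V/V.
A#-C##-E# has root A#, degree 5 in D# minor, so V.
D#-F#-A#: minor triad on D# = scale degree 1 → i.

VI7 - iiø7 - V/V - V - i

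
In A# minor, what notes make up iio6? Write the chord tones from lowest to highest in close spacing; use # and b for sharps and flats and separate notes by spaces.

D# F# B#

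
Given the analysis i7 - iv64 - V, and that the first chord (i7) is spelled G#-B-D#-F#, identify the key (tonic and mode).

i7 is given as G#-B-D#-F# — a minor seventh chord with root G#.
If G# is scale degree 1 and the mode makes that degree carry a minor seventh chord, the tonic is G# and the mode is minor.

G# minor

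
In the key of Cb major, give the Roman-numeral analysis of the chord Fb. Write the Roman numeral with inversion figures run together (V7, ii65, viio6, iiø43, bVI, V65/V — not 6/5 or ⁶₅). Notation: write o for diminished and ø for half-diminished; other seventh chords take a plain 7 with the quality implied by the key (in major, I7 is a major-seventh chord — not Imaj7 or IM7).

IV

The pitches Fb-Ab-Cb form a major triad rooted on Fb.
Fb is scale degree 4 in Cb major, and a major triad on that degree is written IV.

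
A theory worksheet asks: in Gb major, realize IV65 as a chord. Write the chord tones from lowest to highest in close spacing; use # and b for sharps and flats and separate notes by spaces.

The numeral's case and figure indicate a major seventh chord. In Gb major its root, the fourth degree, is Cb.
Stacking thirds from Cb gives Cb-Eb-Gb-Bb.
With the 65 figure the chord is in first inversion; from the bass Eb upward in close position it reads Eb-Gb-Bb-Cb.

Eb Gb Bb Cb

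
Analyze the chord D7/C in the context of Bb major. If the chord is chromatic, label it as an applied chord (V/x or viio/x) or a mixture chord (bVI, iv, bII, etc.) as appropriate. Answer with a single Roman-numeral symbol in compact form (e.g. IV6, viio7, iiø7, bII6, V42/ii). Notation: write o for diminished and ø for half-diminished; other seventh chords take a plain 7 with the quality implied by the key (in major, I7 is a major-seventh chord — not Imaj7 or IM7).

V42/vi

Stacked in thirds the chord is D-F#-A-C: a dominant seventh chord on D.
D is not a diatonic chord root with this quality in Bb major, but it lies a perfect fifth above G (vi), so the chord functions as an applied dominant of vi.
With C in the bass the chord is in third inversion, so the figured bass is 42.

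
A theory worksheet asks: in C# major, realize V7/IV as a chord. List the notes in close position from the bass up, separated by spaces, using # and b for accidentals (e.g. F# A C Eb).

C# E# G# B

V7/IV is a secondary dominant — the dominant seventh of IV. IV in C# major is F#, so the applied chord's root is C#, a perfect fifth above.
Building a dominant seventh chord on C# gives C#-E#-G#-B.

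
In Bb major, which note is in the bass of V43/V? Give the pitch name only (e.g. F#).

G

The applied chord V43/V is rooted on C: C-E-G-Bb.
The figure 43 means second inversion — the fifth is in the bass.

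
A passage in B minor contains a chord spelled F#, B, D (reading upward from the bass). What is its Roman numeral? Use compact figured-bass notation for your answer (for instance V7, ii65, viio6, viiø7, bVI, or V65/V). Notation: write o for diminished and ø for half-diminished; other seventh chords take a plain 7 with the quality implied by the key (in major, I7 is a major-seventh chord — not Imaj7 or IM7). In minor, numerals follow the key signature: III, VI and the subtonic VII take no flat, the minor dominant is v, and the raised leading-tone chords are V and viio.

The pitches B-D-F# form a minor triad rooted on B.
In B minor, B is the tonic; the diatonic minor triad there is i.
With F# in the bass the chord is in second inversion, so the figured bass is 64.

i64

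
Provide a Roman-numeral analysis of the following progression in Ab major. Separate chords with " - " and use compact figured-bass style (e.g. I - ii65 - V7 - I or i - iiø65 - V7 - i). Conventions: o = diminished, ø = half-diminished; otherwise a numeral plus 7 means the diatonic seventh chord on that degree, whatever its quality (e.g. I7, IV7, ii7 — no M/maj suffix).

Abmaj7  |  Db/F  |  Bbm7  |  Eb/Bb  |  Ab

I7 - IV6 - ii7 - V64 - I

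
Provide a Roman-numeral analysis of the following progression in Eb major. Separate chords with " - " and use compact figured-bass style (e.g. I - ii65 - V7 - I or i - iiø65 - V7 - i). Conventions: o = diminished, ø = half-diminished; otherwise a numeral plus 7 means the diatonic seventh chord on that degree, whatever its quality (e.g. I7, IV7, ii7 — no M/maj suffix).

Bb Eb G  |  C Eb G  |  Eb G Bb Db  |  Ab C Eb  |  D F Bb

Bb-Eb-G: root Eb is the tonic; major triad there is I64.
C-Eb-G has root C, degree 6 in Eb major, so vi.
Eb-G-Bb-Db: a dominant seventh chord on Eb, the applied dominant of IV → V7/IV.
Ab-C-Eb: root Ab is the subdominant; major triad there is IV.
D-F-Bb has root Bb, degree 5 in Eb major, so V6.

I64 - vi - V7/IV - IV - V6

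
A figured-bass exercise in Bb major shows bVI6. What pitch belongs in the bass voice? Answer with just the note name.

Bb

bVI in Bb major has root Gb; the chord is Gb-Bb-Db.
The figure 6 means first inversion — the third is in the bass.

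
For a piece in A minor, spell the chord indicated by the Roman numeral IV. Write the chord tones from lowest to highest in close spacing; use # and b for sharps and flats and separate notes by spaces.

D F# A

Scale degree 4 in A minor is D; here the chord built on it is altered to a major triad. IV is the major subdominant, borrowed from the parallel major.
So the chord is D-F#-A.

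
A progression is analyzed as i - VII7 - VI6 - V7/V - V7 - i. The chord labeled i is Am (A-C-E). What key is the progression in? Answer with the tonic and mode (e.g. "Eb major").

The anchor chord is a minor triad on A, labeled i.
If A is scale degree 1 and the mode makes that degree carry a minor triad, the tonic is A and the mode is minor.

A minor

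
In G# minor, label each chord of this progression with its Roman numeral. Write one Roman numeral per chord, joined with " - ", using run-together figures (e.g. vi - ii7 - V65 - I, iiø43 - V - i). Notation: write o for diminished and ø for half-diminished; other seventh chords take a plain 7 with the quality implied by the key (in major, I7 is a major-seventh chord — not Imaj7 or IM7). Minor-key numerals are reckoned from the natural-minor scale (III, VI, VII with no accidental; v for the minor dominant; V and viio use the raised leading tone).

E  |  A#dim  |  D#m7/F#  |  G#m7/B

VI - iio - v65 - i65

E: major triad on E = scale degree 6 → VI.
A#dim: diminished triad on A# = scale degree 2 → iio.
D#m7/F#: root D# is the dominant; minor seventh chord there is v65.
G#m7/B has root G#, degree 1 in G# minor, so i65.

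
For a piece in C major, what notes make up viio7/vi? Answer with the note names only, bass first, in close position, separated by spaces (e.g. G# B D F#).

G# B D F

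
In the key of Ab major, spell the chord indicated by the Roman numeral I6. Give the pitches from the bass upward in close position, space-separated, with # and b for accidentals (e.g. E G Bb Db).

C Eb Ab

The numeral's case and figure indicate a major triad. In Ab major its root, the tonic, is Ab.
That chord is spelled Ab-C-Eb.
With the 6 figure the chord is in first inversion; from the bass C upward in close position it reads C-Eb-Ab.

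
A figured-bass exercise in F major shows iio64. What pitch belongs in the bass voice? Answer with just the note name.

Db

iio in F major has root G; the chord is G-Bb-Db.
The figure 64 means second inversion — the fifth is in the bass.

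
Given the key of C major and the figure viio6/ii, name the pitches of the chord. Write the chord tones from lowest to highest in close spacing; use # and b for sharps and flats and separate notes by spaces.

E G C#

The slash marks an applied leading-tone chord: viio of ii. In C major, ii is D, so the leading tone to it is C#, a half step below.
Building a diminished triad on C# gives C#-E-G.
The figured bass 6 indicates first inversion, placing the third (E) in the bass: E-G-C#.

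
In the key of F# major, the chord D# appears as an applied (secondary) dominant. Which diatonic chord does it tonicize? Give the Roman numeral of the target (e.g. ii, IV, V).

The chord is a major triad on D#.
A dominant resolves down a perfect fifth: D# → G#. In F# major, G# is scale degree 2, i.e. ii.

ii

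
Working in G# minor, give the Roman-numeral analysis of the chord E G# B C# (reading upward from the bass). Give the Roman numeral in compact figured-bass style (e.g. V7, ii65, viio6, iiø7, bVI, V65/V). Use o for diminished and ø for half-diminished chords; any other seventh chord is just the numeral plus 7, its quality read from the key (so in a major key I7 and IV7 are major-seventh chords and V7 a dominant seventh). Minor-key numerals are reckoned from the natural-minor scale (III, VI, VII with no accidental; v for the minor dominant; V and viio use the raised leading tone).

The pitches C#-E-G#-B form a minor seventh chord rooted on C#.
In G# minor, C# is the subdominant; the diatonic minor seventh chord there is iv7.
With E in the bass the chord is in first inversion, so the figured bass is 65.

iv65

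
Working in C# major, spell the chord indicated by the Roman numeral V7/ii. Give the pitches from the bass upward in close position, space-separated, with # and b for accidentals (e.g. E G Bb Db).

A# C## E# G#

The slash means an applied dominant: we want the dominant of ii. In C# major, ii is D# minor, and its dominant is built on A#.
Building a dominant seventh chord on A# gives A#-C##-E#-G#.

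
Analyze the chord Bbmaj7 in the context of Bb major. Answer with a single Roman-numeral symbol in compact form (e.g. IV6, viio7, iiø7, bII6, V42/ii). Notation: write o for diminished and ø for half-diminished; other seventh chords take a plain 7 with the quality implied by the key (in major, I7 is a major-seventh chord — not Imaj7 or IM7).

The pitches Bb-D-F-A form a major seventh chord rooted on Bb.
In Bb major, Bb is the tonic; the diatonic major seventh chord there is I7.

I7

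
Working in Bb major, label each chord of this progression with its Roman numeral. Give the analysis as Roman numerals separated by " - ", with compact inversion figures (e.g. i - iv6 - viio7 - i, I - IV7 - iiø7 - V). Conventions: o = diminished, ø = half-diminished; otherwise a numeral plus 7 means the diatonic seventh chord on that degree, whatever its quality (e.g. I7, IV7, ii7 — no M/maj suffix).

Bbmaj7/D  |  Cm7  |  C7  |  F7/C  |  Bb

Bbmaj7/D: major seventh chord on Bb = scale degree 1 → I65.
Cm7: root C is the supertonic; minor seventh chord there is ii7.
C7: a dominant seventh chord on C, the applied dominant of V → V7/V.
F7/C: dominant seventh chord on F = scale degree 5 → V43.
Bb has root Bb, degree 1 in Bb major, so I.

I65 - ii7 - V7/V - V43 - I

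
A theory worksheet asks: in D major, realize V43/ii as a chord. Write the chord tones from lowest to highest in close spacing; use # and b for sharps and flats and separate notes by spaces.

V43/ii is a secondary dominant — the dominant seventh of ii. ii in D major is E, so the applied chord's root is B, a perfect fifth above.
Building a dominant seventh chord on B gives B-D#-F#-A.
The figured bass 43 indicates second inversion, placing the fifth (F#) in the bass: F#-A-B-D#.

F# A B D#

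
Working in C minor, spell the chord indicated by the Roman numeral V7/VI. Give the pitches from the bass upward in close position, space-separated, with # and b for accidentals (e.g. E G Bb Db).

Eb G Bb Db

V7/VI is a secondary dominant — the dominant seventh of VI. VI in C minor is Ab, so the applied chord's root is Eb, a perfect fifth above.
Building a dominant seventh chord on Eb gives Eb-G-Bb-Db.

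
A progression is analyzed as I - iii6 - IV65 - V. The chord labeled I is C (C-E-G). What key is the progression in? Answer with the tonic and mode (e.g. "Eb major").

I is given as C-E-G — a major triad with root C.
If C is scale degree 1 and the mode makes that degree carry a major triad, the tonic is C and the mode is major.

C major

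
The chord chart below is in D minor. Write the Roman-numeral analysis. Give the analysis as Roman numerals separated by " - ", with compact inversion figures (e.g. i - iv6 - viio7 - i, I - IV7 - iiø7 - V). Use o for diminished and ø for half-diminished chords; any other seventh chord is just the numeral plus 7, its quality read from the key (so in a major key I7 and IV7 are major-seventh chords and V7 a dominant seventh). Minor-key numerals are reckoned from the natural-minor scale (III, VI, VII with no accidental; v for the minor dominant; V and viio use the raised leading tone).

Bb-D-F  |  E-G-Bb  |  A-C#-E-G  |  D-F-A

VI - iio - V7 - i

Bb-D-F: root Bb is the submediant; major triad there is VI.
E-G-Bb: root E is the supertonic; diminished triad there is iio.
A-C#-E-G has root A, degree 5 in D minor, so V7.
D-F-A has root D, degree 1 in D minor, so i.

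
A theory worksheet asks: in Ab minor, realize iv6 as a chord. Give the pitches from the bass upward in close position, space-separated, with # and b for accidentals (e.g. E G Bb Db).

Fb Ab Db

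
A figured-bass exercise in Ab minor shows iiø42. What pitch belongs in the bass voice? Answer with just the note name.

Ab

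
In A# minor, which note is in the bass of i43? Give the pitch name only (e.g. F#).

i in A# minor has root A#; the chord is A#-C#-E#-G#.
The figure 43 means second inversion — the fifth is in the bass.

E#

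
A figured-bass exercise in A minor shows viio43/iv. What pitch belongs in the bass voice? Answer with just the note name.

G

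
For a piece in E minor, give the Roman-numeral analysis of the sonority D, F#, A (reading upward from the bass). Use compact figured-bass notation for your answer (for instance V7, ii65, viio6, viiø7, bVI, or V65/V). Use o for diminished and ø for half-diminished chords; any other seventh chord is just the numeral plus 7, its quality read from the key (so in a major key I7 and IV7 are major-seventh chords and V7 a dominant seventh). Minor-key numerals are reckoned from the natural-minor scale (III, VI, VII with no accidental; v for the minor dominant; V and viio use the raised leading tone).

VII

Stacked in thirds the chord is D-F#-A: a major triad on D.
In E minor, D is the subtonic; the diatonic major triad there is VII.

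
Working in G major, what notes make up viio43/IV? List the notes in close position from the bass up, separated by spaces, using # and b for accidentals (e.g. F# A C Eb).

The slash marks an applied leading-tone chord: viio of IV. In G major, IV is C, so the leading tone to it is B, a half step below.
Building a fully diminished seventh chord on B gives B-D-F-Ab.
With the 43 figure the chord is in second inversion; from the bass F upward in close position it reads F-Ab-B-D.

F Ab B D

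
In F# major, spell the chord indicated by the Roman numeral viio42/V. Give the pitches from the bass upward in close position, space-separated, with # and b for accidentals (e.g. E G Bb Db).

A B# D# F#

The slash marks an applied leading-tone chord: viio of V. In F# major, V is C#, so the leading tone to it is B#, a half step below.
Building a fully diminished seventh chord on B# gives B#-D#-F#-A.
With the 42 figure the chord is in third inversion; from the bass A upward in close position it reads A-B#-D#-F#.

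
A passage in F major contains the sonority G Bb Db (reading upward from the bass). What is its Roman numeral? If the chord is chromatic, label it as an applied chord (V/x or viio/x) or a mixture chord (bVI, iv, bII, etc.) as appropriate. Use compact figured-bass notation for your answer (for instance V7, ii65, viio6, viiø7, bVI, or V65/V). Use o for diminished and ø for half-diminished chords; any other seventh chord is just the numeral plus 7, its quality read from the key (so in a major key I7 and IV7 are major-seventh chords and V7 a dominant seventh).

iio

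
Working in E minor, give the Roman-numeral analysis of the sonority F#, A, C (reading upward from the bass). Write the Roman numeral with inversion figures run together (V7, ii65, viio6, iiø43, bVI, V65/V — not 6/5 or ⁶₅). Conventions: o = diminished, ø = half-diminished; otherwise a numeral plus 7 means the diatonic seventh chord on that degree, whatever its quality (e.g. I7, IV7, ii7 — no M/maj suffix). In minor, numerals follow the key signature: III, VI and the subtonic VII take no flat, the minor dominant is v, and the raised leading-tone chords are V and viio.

iio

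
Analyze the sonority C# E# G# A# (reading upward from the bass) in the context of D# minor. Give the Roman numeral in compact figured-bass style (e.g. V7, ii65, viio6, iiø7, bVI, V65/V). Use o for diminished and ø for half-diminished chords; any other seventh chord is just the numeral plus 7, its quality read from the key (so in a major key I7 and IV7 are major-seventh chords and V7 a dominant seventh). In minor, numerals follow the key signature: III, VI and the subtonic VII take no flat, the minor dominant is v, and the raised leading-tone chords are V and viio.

Stacked in thirds the chord is A#-C#-E#-G#: a minor seventh chord on A#.
A# is scale degree 5 in D# minor, and a minor seventh chord on that degree is written v7.
With C# in the bass the chord is in first inversion, so the figured bass is 65.

v65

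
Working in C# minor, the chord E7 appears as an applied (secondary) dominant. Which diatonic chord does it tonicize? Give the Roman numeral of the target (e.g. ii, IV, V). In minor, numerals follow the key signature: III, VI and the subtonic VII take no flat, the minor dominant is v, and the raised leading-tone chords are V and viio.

The chord is a dominant seventh chord on E.
A dominant resolves down a perfect fifth: E → A. In C# minor, A is scale degree 6, i.e. VI.

VI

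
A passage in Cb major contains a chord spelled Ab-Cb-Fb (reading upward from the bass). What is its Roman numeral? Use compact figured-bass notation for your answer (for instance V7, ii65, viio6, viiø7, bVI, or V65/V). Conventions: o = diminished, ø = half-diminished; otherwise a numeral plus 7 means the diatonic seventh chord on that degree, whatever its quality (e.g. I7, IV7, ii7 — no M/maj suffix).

The pitches Fb-Ab-Cb form a major triad rooted on Fb.
In Cb major, Fb is the subdominant; the diatonic major triad there is IV.
With Ab in the bass the chord is in first inversion, so the figured bass is 6.

IV6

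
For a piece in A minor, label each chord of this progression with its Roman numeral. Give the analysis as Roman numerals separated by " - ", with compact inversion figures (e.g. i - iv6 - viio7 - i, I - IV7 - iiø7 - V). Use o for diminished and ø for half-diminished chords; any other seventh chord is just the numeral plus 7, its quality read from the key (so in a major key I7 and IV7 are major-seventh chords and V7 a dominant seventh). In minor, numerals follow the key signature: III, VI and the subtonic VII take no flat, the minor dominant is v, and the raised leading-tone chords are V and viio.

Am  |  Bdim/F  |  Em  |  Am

Am: minor triad on A = scale degree 1 → i.
Bdim/F has root B, degree 2 in A minor, so iio64.
Em: root E is the dominant; minor triad there is v.
Am: root A is the tonic; minor triad there is i.

i - iio64 - v - i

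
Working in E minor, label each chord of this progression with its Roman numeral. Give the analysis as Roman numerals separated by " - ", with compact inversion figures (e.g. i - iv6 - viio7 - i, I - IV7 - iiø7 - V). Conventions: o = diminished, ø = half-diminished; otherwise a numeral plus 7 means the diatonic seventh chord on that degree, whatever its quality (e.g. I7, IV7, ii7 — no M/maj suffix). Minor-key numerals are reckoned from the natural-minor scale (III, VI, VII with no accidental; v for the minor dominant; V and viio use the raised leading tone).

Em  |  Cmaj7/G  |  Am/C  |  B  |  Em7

Em: root E is the tonic; minor triad there is i.
Cmaj7/G: major seventh chord on C = scale degree 6 → VI43.
Am/C: minor triad on A = scale degree 4 → iv6.
B: major triad on B = scale degree 5 → V.
Em7: root E is the tonic; minor seventh chord there is i7.

i - VI43 - iv6 - V - i7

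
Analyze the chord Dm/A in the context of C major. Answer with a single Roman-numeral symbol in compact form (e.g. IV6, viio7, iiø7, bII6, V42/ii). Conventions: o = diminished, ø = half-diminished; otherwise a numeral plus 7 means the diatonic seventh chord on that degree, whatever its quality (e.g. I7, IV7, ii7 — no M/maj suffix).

ii64

The pitches D-F-A form a minor triad rooted on D.
In C major, D is the supertonic; the diatonic minor triad there is ii.
With A in the bass the chord is in second inversion, so the figured bass is 64.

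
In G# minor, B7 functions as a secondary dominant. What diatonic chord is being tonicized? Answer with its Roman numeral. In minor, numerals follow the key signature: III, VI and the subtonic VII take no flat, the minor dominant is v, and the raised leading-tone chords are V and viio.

VI

The chord is a dominant seventh chord on B.
A dominant resolves down a perfect fifth: B → E. In G# minor, E is scale degree 6, i.e. VI.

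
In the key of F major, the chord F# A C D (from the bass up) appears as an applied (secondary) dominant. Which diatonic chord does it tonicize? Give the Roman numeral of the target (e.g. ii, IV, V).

The chord is a dominant seventh chord on D.
A dominant resolves down a perfect fifth: D → G. In F major, G is scale degree 2, i.e. ii.

ii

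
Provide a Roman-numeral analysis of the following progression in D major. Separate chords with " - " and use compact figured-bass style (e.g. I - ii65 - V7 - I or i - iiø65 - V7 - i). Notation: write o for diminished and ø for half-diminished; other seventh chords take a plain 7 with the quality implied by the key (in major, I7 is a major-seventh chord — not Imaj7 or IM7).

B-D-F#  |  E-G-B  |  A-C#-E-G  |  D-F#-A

vi - ii - V7 - I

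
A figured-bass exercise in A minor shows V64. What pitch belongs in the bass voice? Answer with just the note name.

B

V in A minor has root E; the chord is E-G#-B.
The figure 64 means second inversion — the fifth is in the bass.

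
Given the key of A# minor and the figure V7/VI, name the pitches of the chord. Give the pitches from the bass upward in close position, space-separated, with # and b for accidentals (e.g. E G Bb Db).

C# E# G# B

V7/VI is a secondary dominant — the dominant seventh of VI. VI in A# minor is F#, so the applied chord's root is C#, a perfect fifth above.
Building a dominant seventh chord on C# gives C#-E#-G#-B.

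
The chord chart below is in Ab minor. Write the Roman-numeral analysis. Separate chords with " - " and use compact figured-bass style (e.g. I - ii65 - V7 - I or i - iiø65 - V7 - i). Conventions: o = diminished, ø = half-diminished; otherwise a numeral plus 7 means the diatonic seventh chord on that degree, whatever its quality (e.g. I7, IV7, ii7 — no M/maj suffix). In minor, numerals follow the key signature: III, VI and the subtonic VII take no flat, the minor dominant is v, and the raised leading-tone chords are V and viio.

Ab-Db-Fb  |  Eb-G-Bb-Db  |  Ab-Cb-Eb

iv64 - V7 - i

Ab-Db-Fb: root Db is the subdominant; minor triad there is iv64.
Eb-G-Bb-Db: dominant seventh chord on Eb = scale degree 5 → V7.
Ab-Cb-Eb: minor triad on Ab = scale degree 1 → i.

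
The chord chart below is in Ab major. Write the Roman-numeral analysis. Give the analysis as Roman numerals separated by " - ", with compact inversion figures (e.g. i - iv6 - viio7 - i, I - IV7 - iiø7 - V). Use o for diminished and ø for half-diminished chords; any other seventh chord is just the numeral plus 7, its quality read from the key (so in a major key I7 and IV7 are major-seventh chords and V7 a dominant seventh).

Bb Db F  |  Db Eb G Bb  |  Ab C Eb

Bb-Db-F has root Bb, degree 2 in Ab major, so ii.
Db-Eb-G-Bb: dominant seventh chord on Eb = scale degree 5 → V42.
Ab-C-Eb: major triad on Ab = scale degree 1 → I.

ii - V42 - I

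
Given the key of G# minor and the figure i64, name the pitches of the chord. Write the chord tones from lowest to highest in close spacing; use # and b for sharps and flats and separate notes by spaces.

D# G# B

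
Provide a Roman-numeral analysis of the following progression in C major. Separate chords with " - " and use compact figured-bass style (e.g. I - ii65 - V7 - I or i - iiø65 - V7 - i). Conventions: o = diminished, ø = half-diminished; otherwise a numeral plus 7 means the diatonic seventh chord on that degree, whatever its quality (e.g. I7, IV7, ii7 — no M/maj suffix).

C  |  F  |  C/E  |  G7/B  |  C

I - IV - I6 - V65 - I

C: root C is the tonic; major triad there is I.
F has root F, degree 4 in C major, so IV.
C/E has root C, degree 1 in C major, so I6.
G7/B has root G, degree 5 in C major, so V65.
C: major triad on C = scale degree 1 → I.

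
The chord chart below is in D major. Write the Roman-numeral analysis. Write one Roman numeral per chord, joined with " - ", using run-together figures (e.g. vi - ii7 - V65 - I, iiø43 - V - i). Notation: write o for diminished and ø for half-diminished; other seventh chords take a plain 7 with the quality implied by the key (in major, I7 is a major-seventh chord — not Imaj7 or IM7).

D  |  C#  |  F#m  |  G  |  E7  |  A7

I - V/iii - iii - IV - V7/V - V7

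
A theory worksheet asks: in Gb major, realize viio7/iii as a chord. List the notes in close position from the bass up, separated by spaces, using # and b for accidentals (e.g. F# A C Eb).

A C Eb Gb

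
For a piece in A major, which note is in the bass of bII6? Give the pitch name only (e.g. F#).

D

bII in A major has root Bb; the chord is Bb-D-F.
The figure 6 means first inversion — the third is in the bass.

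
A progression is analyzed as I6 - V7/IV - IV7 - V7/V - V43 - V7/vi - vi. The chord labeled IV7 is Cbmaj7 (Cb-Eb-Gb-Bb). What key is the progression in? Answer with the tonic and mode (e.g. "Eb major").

Gb major

IV7 is given as Cb-Eb-Gb-Bb — a major seventh chord with root Cb.
Counting down 3 scale steps from Cb places the tonic on Gb; a major seventh chord on degree 4 is diatonic only in major.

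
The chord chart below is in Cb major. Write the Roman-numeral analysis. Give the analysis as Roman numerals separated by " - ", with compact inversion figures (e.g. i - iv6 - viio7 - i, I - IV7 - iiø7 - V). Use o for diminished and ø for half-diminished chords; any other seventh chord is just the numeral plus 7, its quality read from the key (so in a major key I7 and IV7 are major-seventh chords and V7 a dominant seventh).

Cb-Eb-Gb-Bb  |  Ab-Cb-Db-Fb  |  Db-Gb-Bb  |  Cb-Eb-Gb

Cb-Eb-Gb-Bb: root Cb is the tonic; major seventh chord there is I7.
Ab-Cb-Db-Fb: minor seventh chord on Db = scale degree 2 → ii43.
Db-Gb-Bb has root Gb, degree 5 in Cb major, so V64.
Cb-Eb-Gb: major triad on Cb = scale degree 1 → I.

I7 - ii43 - V64 - I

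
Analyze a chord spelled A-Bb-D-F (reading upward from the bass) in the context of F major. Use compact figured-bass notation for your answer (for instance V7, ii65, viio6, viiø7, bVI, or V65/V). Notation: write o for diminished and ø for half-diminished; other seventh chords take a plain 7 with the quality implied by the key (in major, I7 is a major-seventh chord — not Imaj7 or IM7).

IV42

The pitches Bb-D-F-A form a major seventh chord rooted on Bb.
Bb is scale degree 4 in F major, and a major seventh chord on that degree is written IV7.
With A in the bass the chord is in third inversion, so the figured bass is 42.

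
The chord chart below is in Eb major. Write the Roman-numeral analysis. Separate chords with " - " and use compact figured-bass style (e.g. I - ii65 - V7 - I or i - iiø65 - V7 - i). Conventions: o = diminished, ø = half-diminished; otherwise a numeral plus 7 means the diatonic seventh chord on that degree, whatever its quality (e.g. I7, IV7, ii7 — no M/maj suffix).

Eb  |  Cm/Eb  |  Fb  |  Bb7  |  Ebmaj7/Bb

I - vi6 - bII - V7 - I43

Eb has root Eb, degree 1 in Eb major, so I.
Cm/Eb: root C is the submediant; minor triad there is vi6.
Fb is non-diatonic — a major triad on the lowered supertonic (Fb): the Neapolitan chord, bII.
Bb7: root Bb is the dominant; dominant seventh chord there is V7.
Ebmaj7/Bb: major seventh chord on Eb = scale degree 1 → I43.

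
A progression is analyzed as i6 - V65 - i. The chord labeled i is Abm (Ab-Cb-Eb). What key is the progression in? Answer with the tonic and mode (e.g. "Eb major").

The chord Abm is a minor triad rooted on Ab; its label is i.
If Ab is scale degree 1 and the mode makes that degree carry a minor triad, the tonic is Ab and the mode is minor.

Ab minor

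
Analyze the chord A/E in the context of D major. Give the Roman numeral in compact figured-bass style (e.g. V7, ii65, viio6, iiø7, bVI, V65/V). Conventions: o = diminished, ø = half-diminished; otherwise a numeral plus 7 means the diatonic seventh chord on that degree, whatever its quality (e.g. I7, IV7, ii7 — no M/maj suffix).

Stacked in thirds the chord is A-C#-E: a major triad on A.
A is scale degree 5 in D major, and a major triad on that degree is written V.
With E in the bass the chord is in second inversion, so the figured bass is 64.

V64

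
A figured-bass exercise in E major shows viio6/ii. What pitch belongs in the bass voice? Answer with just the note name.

G#

The applied chord viio6/ii is rooted on E#: E#-G#-B.
The figure 6 means first inversion — the third is in the bass.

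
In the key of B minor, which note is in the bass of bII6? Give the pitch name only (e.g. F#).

E

bII in B minor has root C; the chord is C-E-G.
The figure 6 means first inversion — the third is in the bass.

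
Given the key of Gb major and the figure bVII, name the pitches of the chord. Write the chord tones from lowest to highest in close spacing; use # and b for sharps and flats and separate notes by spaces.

Fb Ab Cb

Scale degree 7 in Gb major is F; lowering it a half step gives Fb. bVII is a major triad on the lowered seventh degree (the subtonic), borrowed from the parallel minor.
So the chord is Fb-Ab-Cb, a major triad.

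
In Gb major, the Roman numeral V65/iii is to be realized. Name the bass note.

The applied chord V65/iii is rooted on F: F-A-C-Eb.
The figure 65 means first inversion — the third is in the bass.

A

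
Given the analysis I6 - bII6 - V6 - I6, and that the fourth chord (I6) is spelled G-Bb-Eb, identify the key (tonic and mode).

The anchor chord is a major triad on Eb, labeled I6.
If Eb is scale degree 1 and the mode makes that degree carry a major triad, the tonic is Eb and the mode is major.

Eb major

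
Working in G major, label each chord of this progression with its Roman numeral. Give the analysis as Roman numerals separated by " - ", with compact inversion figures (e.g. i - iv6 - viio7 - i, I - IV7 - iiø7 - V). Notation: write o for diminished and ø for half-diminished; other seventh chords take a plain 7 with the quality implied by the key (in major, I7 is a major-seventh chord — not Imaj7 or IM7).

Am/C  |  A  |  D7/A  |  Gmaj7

ii6 - V/V - V43 - I7

Am/C: root A is the supertonic; minor triad there is ii6.
A: chromatic; A is V of V, so V/V.
D7/A: root D is the dominant; dominant seventh chord there is V43.
Gmaj7: major seventh chord on G = scale degree 1 → I7.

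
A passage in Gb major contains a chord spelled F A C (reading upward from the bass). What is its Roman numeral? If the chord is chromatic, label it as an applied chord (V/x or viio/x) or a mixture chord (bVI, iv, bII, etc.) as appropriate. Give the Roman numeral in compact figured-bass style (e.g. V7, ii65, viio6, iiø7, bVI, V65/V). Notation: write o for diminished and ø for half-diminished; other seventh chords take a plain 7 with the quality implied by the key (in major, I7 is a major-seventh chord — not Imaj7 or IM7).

Stacked in thirds the chord is F-A-C: a major triad on F.
F is not a diatonic chord root with this quality in Gb major, but it lies a perfect fifth above Bb (iii), so the chord functions as an applied dominant of iii.

V/iii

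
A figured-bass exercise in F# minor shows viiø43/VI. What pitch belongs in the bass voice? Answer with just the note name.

The applied chord viiø43/VI is rooted on C#: C#-E-G-B.
The figure 43 means second inversion — the fifth is in the bass.

G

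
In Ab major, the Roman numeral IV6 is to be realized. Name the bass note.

F

IV in Ab major has root Db; the chord is Db-F-Ab.
The figure 6 means first inversion — the third is in the bass.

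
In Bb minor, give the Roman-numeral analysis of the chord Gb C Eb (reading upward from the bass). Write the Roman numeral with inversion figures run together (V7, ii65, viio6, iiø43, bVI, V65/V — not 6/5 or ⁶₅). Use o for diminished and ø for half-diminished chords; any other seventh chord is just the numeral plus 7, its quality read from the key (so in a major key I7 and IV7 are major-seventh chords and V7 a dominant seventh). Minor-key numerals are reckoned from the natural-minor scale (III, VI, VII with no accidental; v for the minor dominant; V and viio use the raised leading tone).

iio64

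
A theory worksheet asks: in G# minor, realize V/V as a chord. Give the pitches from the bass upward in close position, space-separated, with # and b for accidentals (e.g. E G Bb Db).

A# C## E#

V/V is a secondary dominant — the dominant triad of V. V in G# minor is D#, so the applied chord's root is A#, a perfect fifth above.
Building a major triad on A# gives A#-C##-E#.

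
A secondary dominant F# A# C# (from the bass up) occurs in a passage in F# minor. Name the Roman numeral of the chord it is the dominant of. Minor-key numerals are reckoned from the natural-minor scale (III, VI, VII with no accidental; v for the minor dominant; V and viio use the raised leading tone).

iv

The chord is a major triad on F#.
A dominant resolves down a perfect fifth: F# → B. In F# minor, B is scale degree 4, i.e. iv.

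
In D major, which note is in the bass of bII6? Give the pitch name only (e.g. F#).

bII in D major has root Eb; the chord is Eb-G-Bb.
The figure 6 means first inversion — the third is in the bass.

G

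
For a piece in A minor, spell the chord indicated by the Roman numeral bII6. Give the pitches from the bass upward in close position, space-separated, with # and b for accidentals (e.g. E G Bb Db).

bII6 is the Neapolitan sixth — a major triad on the lowered second degree, here in its customary first inversion. In A minor that root is Bb.
So the chord is Bb-D-F.
The figured bass 6 indicates first inversion, placing the third (D) in the bass: D-F-Bb.

D F Bb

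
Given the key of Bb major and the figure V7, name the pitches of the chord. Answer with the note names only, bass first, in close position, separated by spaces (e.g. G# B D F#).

F A C Eb

The numeral's case and figure indicate a dominant seventh chord. In Bb major its root, the dominant, is F.
Stacking thirds from F gives F-A-C-Eb.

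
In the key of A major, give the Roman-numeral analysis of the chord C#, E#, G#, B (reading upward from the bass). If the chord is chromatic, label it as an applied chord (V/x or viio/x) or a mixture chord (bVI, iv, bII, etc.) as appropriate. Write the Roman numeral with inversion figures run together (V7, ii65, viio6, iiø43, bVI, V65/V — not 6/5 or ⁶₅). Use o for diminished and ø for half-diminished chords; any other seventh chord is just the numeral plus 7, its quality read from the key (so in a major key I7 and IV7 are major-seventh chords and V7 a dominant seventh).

V7/vi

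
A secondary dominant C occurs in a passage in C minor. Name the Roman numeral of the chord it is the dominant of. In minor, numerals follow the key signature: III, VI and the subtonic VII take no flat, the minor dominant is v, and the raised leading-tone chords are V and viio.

The chord is a major triad on C.
A dominant resolves down a perfect fifth: C → F. In C minor, F is scale degree 4, i.e. iv.

iv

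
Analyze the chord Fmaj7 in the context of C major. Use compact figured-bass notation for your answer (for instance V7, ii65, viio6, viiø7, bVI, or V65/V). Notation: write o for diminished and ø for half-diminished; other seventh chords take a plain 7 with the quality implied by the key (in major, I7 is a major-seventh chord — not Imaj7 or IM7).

The pitches F-A-C-E form a major seventh chord rooted on F.
In C major, F is the subdominant; the diatonic major seventh chord there is IV7.

IV7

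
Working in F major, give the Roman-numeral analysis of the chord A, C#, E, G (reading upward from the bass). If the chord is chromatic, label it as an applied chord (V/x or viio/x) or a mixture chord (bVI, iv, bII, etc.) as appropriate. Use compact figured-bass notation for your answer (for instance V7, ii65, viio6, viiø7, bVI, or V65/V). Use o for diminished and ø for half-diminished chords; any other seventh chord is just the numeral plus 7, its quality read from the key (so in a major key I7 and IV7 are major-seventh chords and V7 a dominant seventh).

V7/vi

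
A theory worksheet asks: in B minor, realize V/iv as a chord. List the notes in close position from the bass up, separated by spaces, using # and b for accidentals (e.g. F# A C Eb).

B D# F#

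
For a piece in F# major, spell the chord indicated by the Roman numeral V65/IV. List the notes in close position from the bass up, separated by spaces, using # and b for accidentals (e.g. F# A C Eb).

A# C# E F#

The slash means an applied dominant: we want the dominant of IV. In F# major, IV is B major, and its dominant is built on F#.
Building a dominant seventh chord on F# gives F#-A#-C#-E.
The figured bass 65 indicates first inversion, placing the third (A#) in the bass: A#-C#-E-F#.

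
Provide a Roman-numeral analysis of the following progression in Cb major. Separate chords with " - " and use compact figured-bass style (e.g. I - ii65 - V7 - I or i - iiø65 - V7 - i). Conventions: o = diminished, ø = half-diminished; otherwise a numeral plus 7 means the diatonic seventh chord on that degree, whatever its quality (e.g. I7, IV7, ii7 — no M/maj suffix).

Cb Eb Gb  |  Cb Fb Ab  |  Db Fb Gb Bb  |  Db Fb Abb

I - IV64 - V43 - iio

Cb-Eb-Gb: major triad on Cb = scale degree 1 → I.
Cb-Fb-Ab: major triad on Fb = scale degree 4 → IV64.
Db-Fb-Gb-Bb: dominant seventh chord on Gb = scale degree 5 → V43.
Db-Fb-Abb: Db with this quality isn't in the key; it's iio, borrowed from the parallel minor.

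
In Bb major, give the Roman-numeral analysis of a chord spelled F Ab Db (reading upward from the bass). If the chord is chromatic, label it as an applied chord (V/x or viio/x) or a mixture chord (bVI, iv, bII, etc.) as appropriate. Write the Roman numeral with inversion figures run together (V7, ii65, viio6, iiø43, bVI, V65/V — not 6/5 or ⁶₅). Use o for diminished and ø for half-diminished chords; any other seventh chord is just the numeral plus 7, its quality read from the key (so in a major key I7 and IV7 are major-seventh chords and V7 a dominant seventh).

bIII6

The pitches Db-F-Ab form a major triad rooted on Db.
Db is the lowered third degree of Bb major (diatonic 3 would be D). This is a major triad on the lowered third degree, borrowed from the parallel minor.
With F in the bass the chord is in first inversion, so the figured bass is 6.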